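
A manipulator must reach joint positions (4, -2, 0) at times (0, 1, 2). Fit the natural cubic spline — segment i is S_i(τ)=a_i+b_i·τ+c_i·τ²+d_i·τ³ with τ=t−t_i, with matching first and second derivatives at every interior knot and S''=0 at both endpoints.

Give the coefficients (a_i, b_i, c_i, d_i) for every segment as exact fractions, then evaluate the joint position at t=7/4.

Δ: Δ0=-6, Δ1=2
row 1: diag=4, rhs=48; c'=1/4, d'=12
back: M1=12
M: M0=0, M1=12, M2=0
seg 0: a=4, c=M0/2=0, d=(M1−M0)/(6·1)=2, b=Δ0−h0·(2M0+M1)/6=-8
seg 1: a=-2, c=M1/2=6, d=(M2−M1)/(6·1)=-2, b=Δ1−h1·(2M1+M2)/6=-2
t_q=7/4 → seg 1, τ=3/4; S=-2+-2·τ+6·τ²+-2·τ³=-31/32

  seg 0: a=4 b=-8 c=0 d=2
  seg 1: a=-2 b=-2 c=6 d=-2
S(7/4) = -31/32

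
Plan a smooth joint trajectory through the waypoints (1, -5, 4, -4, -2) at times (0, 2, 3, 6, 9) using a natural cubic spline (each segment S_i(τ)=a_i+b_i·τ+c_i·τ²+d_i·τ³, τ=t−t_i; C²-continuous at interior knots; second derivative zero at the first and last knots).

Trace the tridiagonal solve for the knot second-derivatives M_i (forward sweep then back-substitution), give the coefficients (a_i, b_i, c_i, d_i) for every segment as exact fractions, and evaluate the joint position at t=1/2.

Δ: Δ0=-3, Δ1=9, Δ2=-8/3, Δ3=2/3
row 1: diag=6, rhs=72; c'=1/6, d'=12
row 2: denom=8−1·1/6=47/6; d'=(-70−1·12)/(47/6)=-492/47
row 3: denom=12−3·18/47=510/47; d'=(20−3·-492/47)/(510/47)=1208/255
back: M3=1208/255
back: M2=-492/47−18/47·1208/255=-1044/85
back: M1=12−1/6·-1044/85=1194/85
M: M0=0, M1=1194/85, M2=-1044/85, M3=1208/255, M4=0
seg 0: a=1, c=M0/2=0, d=(M1−M0)/(6·2)=199/170, b=Δ0−h0·(2M0+M1)/6=-653/85
seg 1: a=-5, c=M1/2=597/85, d=(M2−M1)/(6·1)=-373/85, b=Δ1−h1·(2M1+M2)/6=541/85
seg 2: a=4, c=M2/2=-522/85, d=(M3−M2)/(6·3)=434/459, b=Δ2−h2·(2M2+M3)/6=616/85
seg 3: a=-4, c=M3/2=604/255, d=(M4−M3)/(6·3)=-604/2295, b=Δ3−h3·(2M3+M4)/6=-346/85
t_q=1/2 → seg 0, τ=1/2; S=1+-653/85·τ+0·τ²+199/170·τ³=-733/272

  seg 0: a=1 b=-653/85 c=0 d=199/170
  seg 1: a=-5 b=541/85 c=597/85 d=-373/85
  seg 2: a=4 b=616/85 c=-522/85 d=434/459
  seg 3: a=-4 b=-346/85 c=604/255 d=-604/2295
S(1/2) = -733/272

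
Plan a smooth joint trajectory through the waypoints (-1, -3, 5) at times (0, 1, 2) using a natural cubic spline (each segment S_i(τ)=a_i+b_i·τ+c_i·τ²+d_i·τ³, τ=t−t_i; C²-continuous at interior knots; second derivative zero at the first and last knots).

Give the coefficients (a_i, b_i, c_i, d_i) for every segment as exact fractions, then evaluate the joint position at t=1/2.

Δ: Δ0=-2, Δ1=8
row 1: diag=4, rhs=60; c'=1/4, d'=15
back: M1=15
M: M0=0, M1=15, M2=0
seg 0: a=-1, c=M0/2=0, d=(M1−M0)/(6·1)=5/2, b=Δ0−h0·(2M0+M1)/6=-9/2
seg 1: a=-3, c=M1/2=15/2, d=(M2−M1)/(6·1)=-5/2, b=Δ1−h1·(2M1+M2)/6=3
t_q=1/2 → seg 0, τ=1/2; S=-1+-9/2·τ+0·τ²+5/2·τ³=-47/16

  seg 0: a=-1 b=-9/2 c=0 d=5/2
  seg 1: a=-3 b=3 c=15/2 d=-5/2
S(1/2) = -47/16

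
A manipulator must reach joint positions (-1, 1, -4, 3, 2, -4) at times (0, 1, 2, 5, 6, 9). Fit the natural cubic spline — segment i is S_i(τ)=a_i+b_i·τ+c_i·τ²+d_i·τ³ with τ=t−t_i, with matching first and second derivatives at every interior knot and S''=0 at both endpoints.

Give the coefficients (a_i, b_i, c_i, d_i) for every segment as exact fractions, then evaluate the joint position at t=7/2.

  seg 0: a=-1 b=6893/1665 c=0 d=-3563/1665
  seg 1: a=1 b=-3796/1665 c=-3563/555 d=1232/333
  seg 2: a=-4 b=-6694/1665 c=2597/555 d=-12794/14985
  seg 3: a=3 b=334/333 c=-5003/1665 d=556/555
  seg 4: a=2 b=-3332/1665 c=1/1665 d=-1/14985
S(7/2) = -441/185

Δ: Δ0=2, Δ1=-5, Δ2=7/3, Δ3=-1, Δ4=-2
row 1: diag=4, rhs=-42; c'=1/4, d'=-21/2
row 2: denom=8−1·1/4=31/4; d'=(44−1·-21/2)/(31/4)=218/31
row 3: denom=8−3·12/31=212/31; d'=(-20−3·218/31)/(212/31)=-637/106
row 4: denom=8−1·31/212=1665/212; d'=(-6−1·-637/106)/(1665/212)=2/1665
back: M4=2/1665
back: M3=-637/106−31/212·2/1665=-10006/1665
back: M2=218/31−12/31·-10006/1665=5194/555
back: M1=-21/2−1/4·5194/555=-7126/555
M: M0=0, M1=-7126/555, M2=5194/555, M3=-10006/1665, M4=2/1665, M5=0
seg 0: a=-1, c=M0/2=0, d=(M1−M0)/(6·1)=-3563/1665, b=Δ0−h0·(2M0+M1)/6=6893/1665
seg 1: a=1, c=M1/2=-3563/555, d=(M2−M1)/(6·1)=1232/333, b=Δ1−h1·(2M1+M2)/6=-3796/1665
seg 2: a=-4, c=M2/2=2597/555, d=(M3−M2)/(6·3)=-12794/14985, b=Δ2−h2·(2M2+M3)/6=-6694/1665
seg 3: a=3, c=M3/2=-5003/1665, d=(M4−M3)/(6·1)=556/555, b=Δ3−h3·(2M3+M4)/6=334/333
seg 4: a=2, c=M4/2=1/1665, d=(M5−M4)/(6·3)=-1/14985, b=Δ4−h4·(2M4+M5)/6=-3332/1665
t_q=7/2 → seg 2, τ=3/2; S=-4+-6694/1665·τ+2597/555·τ²+-12794/14985·τ³=-441/185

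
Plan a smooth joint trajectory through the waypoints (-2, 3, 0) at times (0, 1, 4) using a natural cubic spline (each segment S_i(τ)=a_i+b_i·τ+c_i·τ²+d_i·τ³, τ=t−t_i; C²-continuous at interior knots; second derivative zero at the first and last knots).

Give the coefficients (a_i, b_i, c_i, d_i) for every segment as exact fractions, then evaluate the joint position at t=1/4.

Δ: Δ0=5, Δ1=-1
row 1: diag=8, rhs=-36; c'=3/8, d'=-9/2
back: M1=-9/2
M: M0=0, M1=-9/2, M2=0
seg 0: a=-2, c=M0/2=0, d=(M1−M0)/(6·1)=-3/4, b=Δ0−h0·(2M0+M1)/6=23/4
seg 1: a=3, c=M1/2=-9/4, d=(M2−M1)/(6·3)=1/4, b=Δ1−h1·(2M1+M2)/6=7/2
t_q=1/4 → seg 0, τ=1/4; S=-2+23/4·τ+0·τ²+-3/4·τ³=-147/256

  seg 0: a=-2 b=23/4 c=0 d=-3/4
  seg 1: a=3 b=7/2 c=-9/4 d=1/4
S(1/4) = -147/256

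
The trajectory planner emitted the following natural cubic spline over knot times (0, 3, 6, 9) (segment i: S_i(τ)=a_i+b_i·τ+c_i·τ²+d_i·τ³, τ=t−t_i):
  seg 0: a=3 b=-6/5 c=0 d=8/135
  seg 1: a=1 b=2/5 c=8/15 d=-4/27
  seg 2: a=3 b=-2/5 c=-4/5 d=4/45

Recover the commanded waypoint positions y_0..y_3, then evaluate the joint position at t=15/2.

y_0 = S_0(0) = a_0 = 3
y_1 = S_1(0) = a_1 = 1
y_2 = S_2(0) = a_2 = 3
y_3 = S_2(3) = -3
t_q=15/2 is in segment 2 (τ=3/2); S_2(τ)=9/10

y_0=3 y_1=1 y_2=3 y_3=-3
S(15/2) = 9/10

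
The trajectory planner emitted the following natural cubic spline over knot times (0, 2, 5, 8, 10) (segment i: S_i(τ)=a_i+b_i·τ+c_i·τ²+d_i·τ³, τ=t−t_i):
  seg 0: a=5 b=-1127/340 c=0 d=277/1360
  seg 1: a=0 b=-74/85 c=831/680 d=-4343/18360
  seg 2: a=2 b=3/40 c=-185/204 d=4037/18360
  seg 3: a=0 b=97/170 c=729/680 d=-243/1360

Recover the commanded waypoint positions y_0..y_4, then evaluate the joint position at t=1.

y_0 = S_0(0) = a_0 = 5
y_1 = S_1(0) = a_1 = 0
y_2 = S_2(0) = a_2 = 2
y_3 = S_3(0) = a_3 = 0
y_4 = S_3(2) = 4
t_q=1 is in segment 0 (τ=1); S_0(τ)=2569/1360

y_0=5 y_1=0 y_2=2 y_3=0 y_4=4
S(1) = 2569/1360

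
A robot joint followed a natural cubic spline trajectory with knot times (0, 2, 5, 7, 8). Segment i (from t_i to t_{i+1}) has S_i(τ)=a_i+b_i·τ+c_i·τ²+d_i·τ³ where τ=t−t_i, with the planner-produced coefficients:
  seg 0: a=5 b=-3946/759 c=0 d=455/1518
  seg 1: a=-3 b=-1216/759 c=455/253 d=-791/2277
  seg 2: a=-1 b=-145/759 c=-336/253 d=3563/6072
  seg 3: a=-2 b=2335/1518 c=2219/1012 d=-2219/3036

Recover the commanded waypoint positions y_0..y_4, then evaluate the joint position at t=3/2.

y_0 = S_0(0) = a_0 = 5
y_1 = S_1(0) = a_1 = -3
y_2 = S_2(0) = a_2 = -1
y_3 = S_3(0) = a_3 = -2
y_4 = S_3(1) = 1
t_q=3/2 is in segment 0 (τ=3/2); S_0(τ)=-7233/4048

y_0=5 y_1=-3 y_2=-1 y_3=-2 y_4=1
S(3/2) = -7233/4048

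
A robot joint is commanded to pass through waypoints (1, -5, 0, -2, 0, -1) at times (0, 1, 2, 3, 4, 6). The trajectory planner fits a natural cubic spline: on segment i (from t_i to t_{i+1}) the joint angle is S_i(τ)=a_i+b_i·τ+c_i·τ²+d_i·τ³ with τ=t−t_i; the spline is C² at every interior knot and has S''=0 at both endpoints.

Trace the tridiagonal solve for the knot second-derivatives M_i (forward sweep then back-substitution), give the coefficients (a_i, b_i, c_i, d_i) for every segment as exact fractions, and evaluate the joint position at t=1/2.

Δ: Δ0=-6, Δ1=5, Δ2=-2, Δ3=2, Δ4=-1/2
row 1: diag=4, rhs=66; c'=1/4, d'=33/2
row 2: denom=4−1·1/4=15/4; d'=(-42−1·33/2)/(15/4)=-78/5
row 3: denom=4−1·4/15=56/15; d'=(24−1·-78/5)/(56/15)=297/28
row 4: denom=6−1·15/56=321/56; d'=(-15−1·297/28)/(321/56)=-478/107
back: M4=-478/107
back: M3=297/28−15/56·-478/107=1263/107
back: M2=-78/5−4/15·1263/107=-2006/107
back: M1=33/2−1/4·-2006/107=2267/107
M: M0=0, M1=2267/107, M2=-2006/107, M3=1263/107, M4=-478/107, M5=0
seg 0: a=1, c=M0/2=0, d=(M1−M0)/(6·1)=2267/642, b=Δ0−h0·(2M0+M1)/6=-6119/642
seg 1: a=-5, c=M1/2=2267/214, d=(M2−M1)/(6·1)=-4273/642, b=Δ1−h1·(2M1+M2)/6=341/321
seg 2: a=0, c=M2/2=-1003/107, d=(M3−M2)/(6·1)=3269/642, b=Δ2−h2·(2M2+M3)/6=1465/642
seg 3: a=-2, c=M3/2=1263/214, d=(M4−M3)/(6·1)=-1741/642, b=Δ3−h3·(2M3+M4)/6=-382/321
seg 4: a=0, c=M4/2=-239/107, d=(M5−M4)/(6·2)=239/642, b=Δ4−h4·(2M4+M5)/6=1591/642
t_q=1/2 → seg 0, τ=1/2; S=1+-6119/642·τ+0·τ²+2267/642·τ³=-5691/1712

  seg 0: a=1 b=-6119/642 c=0 d=2267/642
  seg 1: a=-5 b=341/321 c=2267/214 d=-4273/642
  seg 2: a=0 b=1465/642 c=-1003/107 d=3269/642
  seg 3: a=-2 b=-382/321 c=1263/214 d=-1741/642
  seg 4: a=0 b=1591/642 c=-239/107 d=239/642
S(1/2) = -5691/1712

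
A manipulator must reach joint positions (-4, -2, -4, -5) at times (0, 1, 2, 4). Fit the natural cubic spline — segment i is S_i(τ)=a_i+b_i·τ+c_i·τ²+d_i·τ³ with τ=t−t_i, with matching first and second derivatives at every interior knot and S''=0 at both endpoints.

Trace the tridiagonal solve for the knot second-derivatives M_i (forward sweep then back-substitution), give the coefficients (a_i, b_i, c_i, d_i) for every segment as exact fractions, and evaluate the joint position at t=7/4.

  seg 0: a=-4 b=143/46 c=0 d=-51/46
  seg 1: a=-2 b=-5/23 c=-153/46 d=71/46
  seg 2: a=-4 b=-103/46 c=30/23 d=-5/23
S(7/4) = -433/128

Δ: Δ0=2, Δ1=-2, Δ2=-1/2
row 1: diag=4, rhs=-24; c'=1/4, d'=-6
row 2: denom=6−1·1/4=23/4; d'=(9−1·-6)/(23/4)=60/23
back: M2=60/23
back: M1=-6−1/4·60/23=-153/23
M: M0=0, M1=-153/23, M2=60/23, M3=0
seg 0: a=-4, c=M0/2=0, d=(M1−M0)/(6·1)=-51/46, b=Δ0−h0·(2M0+M1)/6=143/46
seg 1: a=-2, c=M1/2=-153/46, d=(M2−M1)/(6·1)=71/46, b=Δ1−h1·(2M1+M2)/6=-5/23
seg 2: a=-4, c=M2/2=30/23, d=(M3−M2)/(6·2)=-5/23, b=Δ2−h2·(2M2+M3)/6=-103/46
t_q=7/4 → seg 1, τ=3/4; S=-2+-5/23·τ+-153/46·τ²+71/46·τ³=-433/128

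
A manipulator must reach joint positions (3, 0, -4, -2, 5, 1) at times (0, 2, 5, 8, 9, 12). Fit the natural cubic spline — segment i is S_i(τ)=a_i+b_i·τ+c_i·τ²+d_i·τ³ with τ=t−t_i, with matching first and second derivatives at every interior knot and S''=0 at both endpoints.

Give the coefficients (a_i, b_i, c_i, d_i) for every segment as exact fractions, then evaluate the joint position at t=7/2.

Δ: Δ0=-3/2, Δ1=-4/3, Δ2=2/3, Δ3=7, Δ4=-4/3
row 1: diag=10, rhs=1; c'=3/10, d'=1/10
row 2: denom=12−3·3/10=111/10; d'=(12−3·1/10)/(111/10)=39/37
row 3: denom=8−3·10/37=266/37; d'=(38−3·39/37)/(266/37)=1289/266
row 4: denom=8−1·37/266=2091/266; d'=(-50−1·1289/266)/(2091/266)=-4863/697
back: M4=-4863/697
back: M3=1289/266−37/266·-4863/697=4054/697
back: M2=39/37−10/37·4054/697=-361/697
back: M1=1/10−3/10·-361/697=178/697
M: M0=0, M1=178/697, M2=-361/697, M3=4054/697, M4=-4863/697, M5=0
seg 0: a=3, c=M0/2=0, d=(M1−M0)/(6·2)=89/4182, b=Δ0−h0·(2M0+M1)/6=-6629/4182
seg 1: a=0, c=M1/2=89/697, d=(M2−M1)/(6·3)=-539/12546, b=Δ1−h1·(2M1+M2)/6=-5561/4182
seg 2: a=-4, c=M2/2=-361/1394, d=(M3−M2)/(6·3)=4415/12546, b=Δ2−h2·(2M2+M3)/6=-212/123
seg 3: a=-2, c=M3/2=2027/697, d=(M4−M3)/(6·1)=-8917/4182, b=Δ3−h3·(2M3+M4)/6=26029/4182
seg 4: a=5, c=M4/2=-4863/1394, d=(M5−M4)/(6·3)=1621/4182, b=Δ4−h4·(2M4+M5)/6=11801/2091
t_q=7/2 → seg 1, τ=3/2; S=0+-5561/4182·τ+89/697·τ²+-539/12546·τ³=-20657/11152

  seg 0: a=3 b=-6629/4182 c=0 d=89/4182
  seg 1: a=0 b=-5561/4182 c=89/697 d=-539/12546
  seg 2: a=-4 b=-212/123 c=-361/1394 d=4415/12546
  seg 3: a=-2 b=26029/4182 c=2027/697 d=-8917/4182
  seg 4: a=5 b=11801/2091 c=-4863/1394 d=1621/4182
S(7/2) = -20657/11152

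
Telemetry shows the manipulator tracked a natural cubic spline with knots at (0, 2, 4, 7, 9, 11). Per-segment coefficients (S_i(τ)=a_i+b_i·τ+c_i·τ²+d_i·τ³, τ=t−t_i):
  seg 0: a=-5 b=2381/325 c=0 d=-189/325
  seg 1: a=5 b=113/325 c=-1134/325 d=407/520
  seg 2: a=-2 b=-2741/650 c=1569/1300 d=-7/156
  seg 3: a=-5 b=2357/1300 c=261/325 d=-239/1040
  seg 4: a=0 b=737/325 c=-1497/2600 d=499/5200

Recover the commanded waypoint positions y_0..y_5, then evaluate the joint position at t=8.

y_0 = S_0(0) = a_0 = -5
y_1 = S_1(0) = a_1 = 5
y_2 = S_2(0) = a_2 = -2
y_3 = S_3(0) = a_3 = -5
y_4 = S_4(0) = a_4 = 0
y_5 = S_4(2) = 3
t_q=8 is in segment 3 (τ=1); S_3(τ)=-13591/5200

y_0=-5 y_1=5 y_2=-2 y_3=-5 y_4=0 y_5=3
S(8) = -13591/5200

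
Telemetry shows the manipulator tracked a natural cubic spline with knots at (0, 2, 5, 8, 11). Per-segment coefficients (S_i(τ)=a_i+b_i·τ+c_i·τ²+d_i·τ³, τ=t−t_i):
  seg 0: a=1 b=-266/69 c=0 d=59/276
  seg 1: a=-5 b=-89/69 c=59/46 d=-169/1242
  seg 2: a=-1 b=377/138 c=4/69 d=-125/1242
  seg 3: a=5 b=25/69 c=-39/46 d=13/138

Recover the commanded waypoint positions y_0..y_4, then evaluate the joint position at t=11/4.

y_0 = S_0(0) = a_0 = 1
y_1 = S_1(0) = a_1 = -5
y_2 = S_2(0) = a_2 = -1
y_3 = S_3(0) = a_3 = 5
y_4 = S_3(3) = 1
t_q=11/4 is in segment 1 (τ=3/4); S_1(τ)=-15613/2944

y_0=1 y_1=-5 y_2=-1 y_3=5 y_4=1
S(11/4) = -15613/2944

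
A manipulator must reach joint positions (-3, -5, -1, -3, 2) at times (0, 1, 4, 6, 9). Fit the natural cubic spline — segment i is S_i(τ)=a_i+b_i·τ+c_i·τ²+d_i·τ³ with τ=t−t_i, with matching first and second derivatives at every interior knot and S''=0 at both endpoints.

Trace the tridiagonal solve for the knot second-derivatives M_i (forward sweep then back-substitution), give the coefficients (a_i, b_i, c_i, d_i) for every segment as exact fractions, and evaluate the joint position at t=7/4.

  seg 0: a=-3 b=-881/339 c=0 d=203/339
  seg 1: a=-5 b=-272/339 c=203/113 d=-1103/3051
  seg 2: a=-1 b=73/339 c=-494/339 d=48/113
  seg 3: a=-3 b=-175/339 c=370/339 d=-370/3051
S(7/4) = -34307/7232

Δ: Δ0=-2, Δ1=4/3, Δ2=-1, Δ3=5/3
row 1: diag=8, rhs=20; c'=3/8, d'=5/2
row 2: denom=10−3·3/8=71/8; d'=(-14−3·5/2)/(71/8)=-172/71
row 3: denom=10−2·16/71=678/71; d'=(16−2·-172/71)/(678/71)=740/339
back: M3=740/339
back: M2=-172/71−16/71·740/339=-988/339
back: M1=5/2−3/8·-988/339=406/113
M: M0=0, M1=406/113, M2=-988/339, M3=740/339, M4=0
seg 0: a=-3, c=M0/2=0, d=(M1−M0)/(6·1)=203/339, b=Δ0−h0·(2M0+M1)/6=-881/339
seg 1: a=-5, c=M1/2=203/113, d=(M2−M1)/(6·3)=-1103/3051, b=Δ1−h1·(2M1+M2)/6=-272/339
seg 2: a=-1, c=M2/2=-494/339, d=(M3−M2)/(6·2)=48/113, b=Δ2−h2·(2M2+M3)/6=73/339
seg 3: a=-3, c=M3/2=370/339, d=(M4−M3)/(6·3)=-370/3051, b=Δ3−h3·(2M3+M4)/6=-175/339
t_q=7/4 → seg 1, τ=3/4; S=-5+-272/339·τ+203/113·τ²+-1103/3051·τ³=-34307/7232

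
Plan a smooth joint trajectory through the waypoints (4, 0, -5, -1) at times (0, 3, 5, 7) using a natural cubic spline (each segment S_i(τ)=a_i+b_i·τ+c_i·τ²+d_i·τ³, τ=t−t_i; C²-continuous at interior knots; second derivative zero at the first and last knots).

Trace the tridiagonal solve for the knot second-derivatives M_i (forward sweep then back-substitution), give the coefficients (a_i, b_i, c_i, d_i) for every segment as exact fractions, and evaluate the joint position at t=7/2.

Δ: Δ0=-4/3, Δ1=-5/2, Δ2=2
row 1: diag=10, rhs=-7; c'=1/5, d'=-7/10
row 2: denom=8−2·1/5=38/5; d'=(27−2·-7/10)/(38/5)=71/19
back: M2=71/19
back: M1=-7/10−1/5·71/19=-55/38
M: M0=0, M1=-55/38, M2=71/19, M3=0
seg 0: a=4, c=M0/2=0, d=(M1−M0)/(6·3)=-55/684, b=Δ0−h0·(2M0+M1)/6=-139/228
seg 1: a=0, c=M1/2=-55/76, d=(M2−M1)/(6·2)=197/456, b=Δ1−h1·(2M1+M2)/6=-317/114
seg 2: a=-5, c=M2/2=71/38, d=(M3−M2)/(6·2)=-71/228, b=Δ2−h2·(2M2+M3)/6=-28/57
t_q=7/2 → seg 1, τ=1/2; S=0+-317/114·τ+-55/76·τ²+197/456·τ³=-1845/1216

  seg 0: a=4 b=-139/228 c=0 d=-55/684
  seg 1: a=0 b=-317/114 c=-55/76 d=197/456
  seg 2: a=-5 b=-28/57 c=71/38 d=-71/228
S(7/2) = -1845/1216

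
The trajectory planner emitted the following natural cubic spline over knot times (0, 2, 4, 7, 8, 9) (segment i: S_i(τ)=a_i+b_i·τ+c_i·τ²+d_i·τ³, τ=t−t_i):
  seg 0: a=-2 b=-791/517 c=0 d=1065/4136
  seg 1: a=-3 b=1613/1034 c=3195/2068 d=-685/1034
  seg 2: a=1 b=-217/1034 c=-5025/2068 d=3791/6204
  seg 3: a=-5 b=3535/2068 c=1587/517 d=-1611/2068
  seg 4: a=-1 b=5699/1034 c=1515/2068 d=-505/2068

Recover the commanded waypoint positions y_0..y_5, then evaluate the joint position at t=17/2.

y_0 = S_0(0) = a_0 = -2
y_1 = S_1(0) = a_1 = -3
y_2 = S_2(0) = a_2 = 1
y_3 = S_3(0) = a_3 = -5
y_4 = S_4(0) = a_4 = -1
y_5 = S_4(1) = 5
t_q=17/2 is in segment 4 (τ=1/2); S_4(τ)=31573/16544

y_0=-2 y_1=-3 y_2=1 y_3=-5 y_4=-1 y_5=5
S(17/2) = 31573/16544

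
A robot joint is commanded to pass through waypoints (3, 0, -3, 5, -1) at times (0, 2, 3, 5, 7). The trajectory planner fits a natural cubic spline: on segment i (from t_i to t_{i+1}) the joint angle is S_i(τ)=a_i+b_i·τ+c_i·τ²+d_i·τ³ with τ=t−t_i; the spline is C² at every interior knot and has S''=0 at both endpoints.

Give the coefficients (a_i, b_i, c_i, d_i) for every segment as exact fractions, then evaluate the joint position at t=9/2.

  seg 0: a=3 b=-7/16 c=0 d=-17/64
  seg 1: a=0 b=-29/8 c=-51/32 d=71/32
  seg 2: a=-3 b=-5/32 c=81/16 d=-191/128
  seg 3: a=5 b=35/16 c=-249/64 d=83/128
S(9/2) = 3195/1024

Δ: Δ0=-3/2, Δ1=-3, Δ2=4, Δ3=-3
row 1: diag=6, rhs=-9; c'=1/6, d'=-3/2
row 2: denom=6−1·1/6=35/6; d'=(42−1·-3/2)/(35/6)=261/35
row 3: denom=8−2·12/35=256/35; d'=(-42−2·261/35)/(256/35)=-249/32
back: M3=-249/32
back: M2=261/35−12/35·-249/32=81/8
back: M1=-3/2−1/6·81/8=-51/16
M: M0=0, M1=-51/16, M2=81/8, M3=-249/32, M4=0
seg 0: a=3, c=M0/2=0, d=(M1−M0)/(6·2)=-17/64, b=Δ0−h0·(2M0+M1)/6=-7/16
seg 1: a=0, c=M1/2=-51/32, d=(M2−M1)/(6·1)=71/32, b=Δ1−h1·(2M1+M2)/6=-29/8
seg 2: a=-3, c=M2/2=81/16, d=(M3−M2)/(6·2)=-191/128, b=Δ2−h2·(2M2+M3)/6=-5/32
seg 3: a=5, c=M3/2=-249/64, d=(M4−M3)/(6·2)=83/128, b=Δ3−h3·(2M3+M4)/6=35/16
t_q=9/2 → seg 2, τ=3/2; S=-3+-5/32·τ+81/16·τ²+-191/128·τ³=3195/1024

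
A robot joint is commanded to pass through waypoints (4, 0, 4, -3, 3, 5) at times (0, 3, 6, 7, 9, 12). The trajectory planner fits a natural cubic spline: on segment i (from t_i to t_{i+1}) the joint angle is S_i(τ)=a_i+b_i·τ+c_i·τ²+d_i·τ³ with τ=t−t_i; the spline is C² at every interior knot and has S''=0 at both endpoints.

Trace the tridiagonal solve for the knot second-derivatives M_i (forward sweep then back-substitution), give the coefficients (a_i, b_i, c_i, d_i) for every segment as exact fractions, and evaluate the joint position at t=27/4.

  seg 0: a=4 b=-227/72 c=0 d=131/648
  seg 1: a=0 b=83/36 c=131/72 d=-463/648
  seg 2: a=4 b=-437/72 c=-83/18 d=265/72
  seg 3: a=-3 b=-17/4 c=463/72 d=-101/72
  seg 4: a=3 b=167/36 c=-143/72 d=143/648
S(27/4) = -2447/1536

Δ: Δ0=-4/3, Δ1=4/3, Δ2=-7, Δ3=3, Δ4=2/3
row 1: diag=12, rhs=16; c'=1/4, d'=4/3
row 2: denom=8−3·1/4=29/4; d'=(-50−3·4/3)/(29/4)=-216/29
row 3: denom=6−1·4/29=170/29; d'=(60−1·-216/29)/(170/29)=978/85
row 4: denom=10−2·29/85=792/85; d'=(-14−2·978/85)/(792/85)=-143/36
back: M4=-143/36
back: M3=978/85−29/85·-143/36=463/36
back: M2=-216/29−4/29·463/36=-83/9
back: M1=4/3−1/4·-83/9=131/36
M: M0=0, M1=131/36, M2=-83/9, M3=463/36, M4=-143/36, M5=0
seg 0: a=4, c=M0/2=0, d=(M1−M0)/(6·3)=131/648, b=Δ0−h0·(2M0+M1)/6=-227/72
seg 1: a=0, c=M1/2=131/72, d=(M2−M1)/(6·3)=-463/648, b=Δ1−h1·(2M1+M2)/6=83/36
seg 2: a=4, c=M2/2=-83/18, d=(M3−M2)/(6·1)=265/72, b=Δ2−h2·(2M2+M3)/6=-437/72
seg 3: a=-3, c=M3/2=463/72, d=(M4−M3)/(6·2)=-101/72, b=Δ3−h3·(2M3+M4)/6=-17/4
seg 4: a=3, c=M4/2=-143/72, d=(M5−M4)/(6·3)=143/648, b=Δ4−h4·(2M4+M5)/6=167/36
t_q=27/4 → seg 2, τ=3/4; S=4+-437/72·τ+-83/18·τ²+265/72·τ³=-2447/1536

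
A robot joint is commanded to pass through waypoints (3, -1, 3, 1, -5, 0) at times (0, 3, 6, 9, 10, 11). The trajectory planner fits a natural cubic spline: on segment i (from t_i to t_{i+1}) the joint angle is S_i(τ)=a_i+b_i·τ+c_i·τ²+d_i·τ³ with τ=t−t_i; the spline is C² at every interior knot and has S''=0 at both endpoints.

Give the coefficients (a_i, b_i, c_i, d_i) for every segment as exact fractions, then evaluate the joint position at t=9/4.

  seg 0: a=3 b=-2459/1251 c=0 d=791/11259
  seg 1: a=-1 b=-86/1251 c=791/1251 d=-619/11259
  seg 2: a=3 b=2803/1251 c=172/1251 d=-4153/11259
  seg 3: a=1 b=-8624/1251 c=-1327/417 d=5099/1251
  seg 4: a=-5 b=-1289/1251 c=3772/417 d=-3772/1251
S(9/4) = -5537/8896

Δ: Δ0=-4/3, Δ1=4/3, Δ2=-2/3, Δ3=-6, Δ4=5
row 1: diag=12, rhs=16; c'=1/4, d'=4/3
row 2: denom=12−3·1/4=45/4; d'=(-12−3·4/3)/(45/4)=-64/45
row 3: denom=8−3·4/15=36/5; d'=(-32−3·-64/45)/(36/5)=-104/27
row 4: denom=4−1·5/36=139/36; d'=(66−1·-104/27)/(139/36)=7544/417
back: M4=7544/417
back: M3=-104/27−5/36·7544/417=-2654/417
back: M2=-64/45−4/15·-2654/417=344/1251
back: M1=4/3−1/4·344/1251=1582/1251
M: M0=0, M1=1582/1251, M2=344/1251, M3=-2654/417, M4=7544/417, M5=0
seg 0: a=3, c=M0/2=0, d=(M1−M0)/(6·3)=791/11259, b=Δ0−h0·(2M0+M1)/6=-2459/1251
seg 1: a=-1, c=M1/2=791/1251, d=(M2−M1)/(6·3)=-619/11259, b=Δ1−h1·(2M1+M2)/6=-86/1251
seg 2: a=3, c=M2/2=172/1251, d=(M3−M2)/(6·3)=-4153/11259, b=Δ2−h2·(2M2+M3)/6=2803/1251
seg 3: a=1, c=M3/2=-1327/417, d=(M4−M3)/(6·1)=5099/1251, b=Δ3−h3·(2M3+M4)/6=-8624/1251
seg 4: a=-5, c=M4/2=3772/417, d=(M5−M4)/(6·1)=-3772/1251, b=Δ4−h4·(2M4+M5)/6=-1289/1251
t_q=9/4 → seg 0, τ=9/4; S=3+-2459/1251·τ+0·τ²+791/11259·τ³=-5537/8896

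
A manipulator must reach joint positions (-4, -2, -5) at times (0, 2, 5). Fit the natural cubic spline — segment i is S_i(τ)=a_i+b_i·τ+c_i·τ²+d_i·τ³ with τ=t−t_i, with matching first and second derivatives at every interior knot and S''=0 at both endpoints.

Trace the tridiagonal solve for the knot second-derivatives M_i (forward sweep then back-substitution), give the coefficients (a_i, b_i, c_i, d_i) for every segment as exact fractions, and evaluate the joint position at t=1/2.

  seg 0: a=-4 b=7/5 c=0 d=-1/10
  seg 1: a=-2 b=1/5 c=-3/5 d=1/15
S(1/2) = -53/16

Δ: Δ0=1, Δ1=-1
row 1: diag=10, rhs=-12; c'=3/10, d'=-6/5
back: M1=-6/5
M: M0=0, M1=-6/5, M2=0
seg 0: a=-4, c=M0/2=0, d=(M1−M0)/(6·2)=-1/10, b=Δ0−h0·(2M0+M1)/6=7/5
seg 1: a=-2, c=M1/2=-3/5, d=(M2−M1)/(6·3)=1/15, b=Δ1−h1·(2M1+M2)/6=1/5
t_q=1/2 → seg 0, τ=1/2; S=-4+7/5·τ+0·τ²+-1/10·τ³=-53/16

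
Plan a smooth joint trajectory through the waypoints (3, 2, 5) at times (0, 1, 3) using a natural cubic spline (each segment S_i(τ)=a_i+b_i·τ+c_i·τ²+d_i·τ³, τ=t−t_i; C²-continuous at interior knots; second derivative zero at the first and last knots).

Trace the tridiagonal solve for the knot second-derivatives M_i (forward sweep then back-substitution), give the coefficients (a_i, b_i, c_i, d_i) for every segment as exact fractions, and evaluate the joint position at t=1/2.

Δ: Δ0=-1, Δ1=3/2
row 1: diag=6, rhs=15; c'=1/3, d'=5/2
back: M1=5/2
M: M0=0, M1=5/2, M2=0
seg 0: a=3, c=M0/2=0, d=(M1−M0)/(6·1)=5/12, b=Δ0−h0·(2M0+M1)/6=-17/12
seg 1: a=2, c=M1/2=5/4, d=(M2−M1)/(6·2)=-5/24, b=Δ1−h1·(2M1+M2)/6=-1/6
t_q=1/2 → seg 0, τ=1/2; S=3+-17/12·τ+0·τ²+5/12·τ³=75/32

  seg 0: a=3 b=-17/12 c=0 d=5/12
  seg 1: a=2 b=-1/6 c=5/4 d=-5/24
S(1/2) = 75/32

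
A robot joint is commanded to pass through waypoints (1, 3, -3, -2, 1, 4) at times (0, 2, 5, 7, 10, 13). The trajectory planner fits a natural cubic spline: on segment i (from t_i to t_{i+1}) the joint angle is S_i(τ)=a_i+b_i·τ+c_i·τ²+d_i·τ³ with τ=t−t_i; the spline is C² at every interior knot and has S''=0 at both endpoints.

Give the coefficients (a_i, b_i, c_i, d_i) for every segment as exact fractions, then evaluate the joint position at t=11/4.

  seg 0: a=1 b=1954/1069 c=0 d=-885/4276
  seg 1: a=3 b=-701/1069 c=-2655/2138 d=1697/6414
  seg 2: a=-3 b=-2059/2138 c=1218/1069 d=-218/1069
  seg 3: a=-2 b=2453/2138 c=-90/1069 d=25/2138
  seg 4: a=1 b=1024/1069 c=45/2138 d=-5/2138
S(11/4) = 262893/136832

Δ: Δ0=1, Δ1=-2, Δ2=1/2, Δ3=1, Δ4=1
row 1: diag=10, rhs=-18; c'=3/10, d'=-9/5
row 2: denom=10−3·3/10=91/10; d'=(15−3·-9/5)/(91/10)=204/91
row 3: denom=10−2·20/91=870/91; d'=(3−2·204/91)/(870/91)=-9/58
row 4: denom=12−3·91/290=3207/290; d'=(0−3·-9/58)/(3207/290)=45/1069
back: M4=45/1069
back: M3=-9/58−91/290·45/1069=-180/1069
back: M2=204/91−20/91·-180/1069=2436/1069
back: M1=-9/5−3/10·2436/1069=-2655/1069
M: M0=0, M1=-2655/1069, M2=2436/1069, M3=-180/1069, M4=45/1069, M5=0
seg 0: a=1, c=M0/2=0, d=(M1−M0)/(6·2)=-885/4276, b=Δ0−h0·(2M0+M1)/6=1954/1069
seg 1: a=3, c=M1/2=-2655/2138, d=(M2−M1)/(6·3)=1697/6414, b=Δ1−h1·(2M1+M2)/6=-701/1069
seg 2: a=-3, c=M2/2=1218/1069, d=(M3−M2)/(6·2)=-218/1069, b=Δ2−h2·(2M2+M3)/6=-2059/2138
seg 3: a=-2, c=M3/2=-90/1069, d=(M4−M3)/(6·3)=25/2138, b=Δ3−h3·(2M3+M4)/6=2453/2138
seg 4: a=1, c=M4/2=45/2138, d=(M5−M4)/(6·3)=-5/2138, b=Δ4−h4·(2M4+M5)/6=1024/1069
t_q=11/4 → seg 1, τ=3/4; S=3+-701/1069·τ+-2655/2138·τ²+1697/6414·τ³=262893/136832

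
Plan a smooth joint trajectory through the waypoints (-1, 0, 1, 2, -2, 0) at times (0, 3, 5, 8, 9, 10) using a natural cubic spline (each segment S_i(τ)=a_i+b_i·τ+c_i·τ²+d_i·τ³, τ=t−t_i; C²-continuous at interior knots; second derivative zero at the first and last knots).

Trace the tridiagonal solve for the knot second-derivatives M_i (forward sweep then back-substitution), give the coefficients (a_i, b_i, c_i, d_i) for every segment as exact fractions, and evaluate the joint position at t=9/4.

Δ: Δ0=1/3, Δ1=1/2, Δ2=1/3, Δ3=-4, Δ4=2
row 1: diag=10, rhs=1; c'=1/5, d'=1/10
row 2: denom=10−2·1/5=48/5; d'=(-1−2·1/10)/(48/5)=-1/8
row 3: denom=8−3·5/16=113/16; d'=(-26−3·-1/8)/(113/16)=-410/113
row 4: denom=4−1·16/113=436/113; d'=(36−1·-410/113)/(436/113)=2239/218
back: M4=2239/218
back: M3=-410/113−16/113·2239/218=-554/109
back: M2=-1/8−5/16·-554/109=319/218
back: M1=1/10−1/5·319/218=-21/109
M: M0=0, M1=-21/109, M2=319/218, M3=-554/109, M4=2239/218, M5=0
seg 0: a=-1, c=M0/2=0, d=(M1−M0)/(6·3)=-7/654, b=Δ0−h0·(2M0+M1)/6=281/654
seg 1: a=0, c=M1/2=-21/218, d=(M2−M1)/(6·2)=361/2616, b=Δ1−h1·(2M1+M2)/6=46/327
seg 2: a=1, c=M2/2=319/436, d=(M3−M2)/(6·3)=-1427/3924, b=Δ2−h2·(2M2+M3)/6=923/654
seg 3: a=2, c=M3/2=-277/109, d=(M4−M3)/(6·1)=3347/1308, b=Δ3−h3·(2M3+M4)/6=-5255/1308
seg 4: a=-2, c=M4/2=2239/436, d=(M5−M4)/(6·1)=-2239/1308, b=Δ4−h4·(2M4+M5)/6=-931/654
t_q=9/4 → seg 0, τ=9/4; S=-1+281/654·τ+0·τ²+-7/654·τ³=-2165/13952

  seg 0: a=-1 b=281/654 c=0 d=-7/654
  seg 1: a=0 b=46/327 c=-21/218 d=361/2616
  seg 2: a=1 b=923/654 c=319/436 d=-1427/3924
  seg 3: a=2 b=-5255/1308 c=-277/109 d=3347/1308
  seg 4: a=-2 b=-931/654 c=2239/436 d=-2239/1308
S(9/4) = -2165/13952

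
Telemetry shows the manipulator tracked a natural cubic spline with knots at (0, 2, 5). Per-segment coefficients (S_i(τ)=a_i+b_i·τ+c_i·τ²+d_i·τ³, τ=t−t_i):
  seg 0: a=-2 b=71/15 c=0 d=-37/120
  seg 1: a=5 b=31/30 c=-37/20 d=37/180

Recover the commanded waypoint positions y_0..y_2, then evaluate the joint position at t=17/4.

y_0=-2 y_1=5 y_2=-3
S(17/4) = 77/256

y_0 = S_0(0) = a_0 = -2
y_1 = S_1(0) = a_1 = 5
y_2 = S_1(3) = -3
t_q=17/4 is in segment 1 (τ=9/4); S_1(τ)=77/256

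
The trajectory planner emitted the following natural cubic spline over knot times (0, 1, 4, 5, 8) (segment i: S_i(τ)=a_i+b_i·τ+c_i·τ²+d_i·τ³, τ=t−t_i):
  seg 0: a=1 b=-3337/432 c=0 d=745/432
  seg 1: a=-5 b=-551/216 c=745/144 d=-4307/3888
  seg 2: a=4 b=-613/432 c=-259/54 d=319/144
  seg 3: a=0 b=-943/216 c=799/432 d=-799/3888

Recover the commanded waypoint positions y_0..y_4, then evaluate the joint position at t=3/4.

y_0=1 y_1=-5 y_2=4 y_3=0 y_4=-2
S(3/4) = -37471/9216

y_0 = S_0(0) = a_0 = 1
y_1 = S_1(0) = a_1 = -5
y_2 = S_2(0) = a_2 = 4
y_3 = S_3(0) = a_3 = 0
y_4 = S_3(3) = -2
t_q=3/4 is in segment 0 (τ=3/4); S_0(τ)=-37471/9216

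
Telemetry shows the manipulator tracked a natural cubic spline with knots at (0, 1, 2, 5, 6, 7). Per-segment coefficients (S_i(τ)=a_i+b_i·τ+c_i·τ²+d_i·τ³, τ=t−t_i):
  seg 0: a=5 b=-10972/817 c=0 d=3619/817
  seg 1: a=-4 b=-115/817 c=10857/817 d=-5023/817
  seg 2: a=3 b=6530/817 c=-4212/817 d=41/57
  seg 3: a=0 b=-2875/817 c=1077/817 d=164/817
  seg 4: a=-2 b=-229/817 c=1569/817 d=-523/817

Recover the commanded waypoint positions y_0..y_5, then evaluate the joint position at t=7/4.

y_0=5 y_1=-4 y_2=3 y_3=0 y_4=-2 y_5=-1
S(7/4) = 40559/52288

y_0 = S_0(0) = a_0 = 5
y_1 = S_1(0) = a_1 = -4
y_2 = S_2(0) = a_2 = 3
y_3 = S_3(0) = a_3 = 0
y_4 = S_4(0) = a_4 = -2
y_5 = S_4(1) = -1
t_q=7/4 is in segment 1 (τ=3/4); S_1(τ)=40559/52288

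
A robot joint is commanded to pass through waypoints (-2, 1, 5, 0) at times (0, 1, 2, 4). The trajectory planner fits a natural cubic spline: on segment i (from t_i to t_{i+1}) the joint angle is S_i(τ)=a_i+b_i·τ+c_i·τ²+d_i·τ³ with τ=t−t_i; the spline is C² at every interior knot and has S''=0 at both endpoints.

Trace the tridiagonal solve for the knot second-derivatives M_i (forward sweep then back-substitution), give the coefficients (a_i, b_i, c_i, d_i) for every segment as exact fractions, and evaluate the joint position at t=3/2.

  seg 0: a=-2 b=113/46 c=0 d=25/46
  seg 1: a=1 b=94/23 c=75/46 d=-79/46
  seg 2: a=5 b=101/46 c=-81/23 d=27/46
S(3/2) = 1191/368

Δ: Δ0=3, Δ1=4, Δ2=-5/2
row 1: diag=4, rhs=6; c'=1/4, d'=3/2
row 2: denom=6−1·1/4=23/4; d'=(-39−1·3/2)/(23/4)=-162/23
back: M2=-162/23
back: M1=3/2−1/4·-162/23=75/23
M: M0=0, M1=75/23, M2=-162/23, M3=0
seg 0: a=-2, c=M0/2=0, d=(M1−M0)/(6·1)=25/46, b=Δ0−h0·(2M0+M1)/6=113/46
seg 1: a=1, c=M1/2=75/46, d=(M2−M1)/(6·1)=-79/46, b=Δ1−h1·(2M1+M2)/6=94/23
seg 2: a=5, c=M2/2=-81/23, d=(M3−M2)/(6·2)=27/46, b=Δ2−h2·(2M2+M3)/6=101/46
t_q=3/2 → seg 1, τ=1/2; S=1+94/23·τ+75/46·τ²+-79/46·τ³=1191/368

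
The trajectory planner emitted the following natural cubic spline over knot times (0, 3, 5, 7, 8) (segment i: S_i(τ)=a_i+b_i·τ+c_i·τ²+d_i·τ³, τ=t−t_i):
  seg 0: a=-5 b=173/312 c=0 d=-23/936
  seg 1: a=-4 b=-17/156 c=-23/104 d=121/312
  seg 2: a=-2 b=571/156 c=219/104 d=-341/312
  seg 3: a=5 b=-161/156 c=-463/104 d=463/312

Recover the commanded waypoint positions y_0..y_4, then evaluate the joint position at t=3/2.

y_0 = S_0(0) = a_0 = -5
y_1 = S_1(0) = a_1 = -4
y_2 = S_2(0) = a_2 = -2
y_3 = S_3(0) = a_3 = 5
y_4 = S_3(1) = 1
t_q=3/2 is in segment 0 (τ=3/2); S_0(τ)=-3537/832

y_0=-5 y_1=-4 y_2=-2 y_3=5 y_4=1
S(3/2) = -3537/832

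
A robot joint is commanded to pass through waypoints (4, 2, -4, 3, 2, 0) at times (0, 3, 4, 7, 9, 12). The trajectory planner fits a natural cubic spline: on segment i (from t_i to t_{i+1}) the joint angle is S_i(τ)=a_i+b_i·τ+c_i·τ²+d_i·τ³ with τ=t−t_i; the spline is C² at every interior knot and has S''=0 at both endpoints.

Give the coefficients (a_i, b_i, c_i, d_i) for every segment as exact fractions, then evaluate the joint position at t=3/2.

  seg 0: a=4 b=829/444 c=0 d=-125/444
  seg 1: a=2 b=-1273/222 c=-375/148 d=1007/444
  seg 2: a=-4 b=-1775/444 c=158/37 d=-959/1332
  seg 3: a=3 b=485/222 c=-327/148 d=385/888
  seg 4: a=2 b=-161/111 c=29/74 d=-29/666
S(3/2) = 6927/1184

Δ: Δ0=-2/3, Δ1=-6, Δ2=7/3, Δ3=-1/2, Δ4=-2/3
row 1: diag=8, rhs=-32; c'=1/8, d'=-4
row 2: denom=8−1·1/8=63/8; d'=(50−1·-4)/(63/8)=48/7
row 3: denom=10−3·8/21=62/7; d'=(-17−3·48/7)/(62/7)=-263/62
row 4: denom=10−2·7/31=296/31; d'=(-1−2·-263/62)/(296/31)=29/37
back: M4=29/37
back: M3=-263/62−7/31·29/37=-327/74
back: M2=48/7−8/21·-327/74=316/37
back: M1=-4−1/8·316/37=-375/74
M: M0=0, M1=-375/74, M2=316/37, M3=-327/74, M4=29/37, M5=0
seg 0: a=4, c=M0/2=0, d=(M1−M0)/(6·3)=-125/444, b=Δ0−h0·(2M0+M1)/6=829/444
seg 1: a=2, c=M1/2=-375/148, d=(M2−M1)/(6·1)=1007/444, b=Δ1−h1·(2M1+M2)/6=-1273/222
seg 2: a=-4, c=M2/2=158/37, d=(M3−M2)/(6·3)=-959/1332, b=Δ2−h2·(2M2+M3)/6=-1775/444
seg 3: a=3, c=M3/2=-327/148, d=(M4−M3)/(6·2)=385/888, b=Δ3−h3·(2M3+M4)/6=485/222
seg 4: a=2, c=M4/2=29/74, d=(M5−M4)/(6·3)=-29/666, b=Δ4−h4·(2M4+M5)/6=-161/111
t_q=3/2 → seg 0, τ=3/2; S=4+829/444·τ+0·τ²+-125/444·τ³=6927/1184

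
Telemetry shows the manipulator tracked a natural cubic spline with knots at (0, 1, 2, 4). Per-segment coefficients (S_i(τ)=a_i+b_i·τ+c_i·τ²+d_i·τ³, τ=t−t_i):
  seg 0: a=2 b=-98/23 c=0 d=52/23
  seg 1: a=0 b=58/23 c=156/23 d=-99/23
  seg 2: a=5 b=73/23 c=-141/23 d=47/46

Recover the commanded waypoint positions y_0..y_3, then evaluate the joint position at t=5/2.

y_0=2 y_1=0 y_2=5 y_3=-5
S(5/2) = 1907/368

y_0 = S_0(0) = a_0 = 2
y_1 = S_1(0) = a_1 = 0
y_2 = S_2(0) = a_2 = 5
y_3 = S_2(2) = -5
t_q=5/2 is in segment 2 (τ=1/2); S_2(τ)=1907/368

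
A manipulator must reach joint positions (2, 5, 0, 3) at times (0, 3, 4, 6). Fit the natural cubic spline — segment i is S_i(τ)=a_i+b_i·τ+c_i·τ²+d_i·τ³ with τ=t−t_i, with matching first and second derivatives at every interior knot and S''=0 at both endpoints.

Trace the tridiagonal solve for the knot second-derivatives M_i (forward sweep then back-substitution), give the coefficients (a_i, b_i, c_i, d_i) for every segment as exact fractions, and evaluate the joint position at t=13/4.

  seg 0: a=2 b=349/94 c=0 d=-85/282
  seg 1: a=5 b=-208/47 c=-255/94 d=201/94
  seg 2: a=0 b=-323/94 c=174/47 d=-29/47
S(13/4) = 22605/6016

Δ: Δ0=1, Δ1=-5, Δ2=3/2
row 1: diag=8, rhs=-36; c'=1/8, d'=-9/2
row 2: denom=6−1·1/8=47/8; d'=(39−1·-9/2)/(47/8)=348/47
back: M2=348/47
back: M1=-9/2−1/8·348/47=-255/47
M: M0=0, M1=-255/47, M2=348/47, M3=0
seg 0: a=2, c=M0/2=0, d=(M1−M0)/(6·3)=-85/282, b=Δ0−h0·(2M0+M1)/6=349/94
seg 1: a=5, c=M1/2=-255/94, d=(M2−M1)/(6·1)=201/94, b=Δ1−h1·(2M1+M2)/6=-208/47
seg 2: a=0, c=M2/2=174/47, d=(M3−M2)/(6·2)=-29/47, b=Δ2−h2·(2M2+M3)/6=-323/94
t_q=13/4 → seg 1, τ=1/4; S=5+-208/47·τ+-255/94·τ²+201/94·τ³=22605/6016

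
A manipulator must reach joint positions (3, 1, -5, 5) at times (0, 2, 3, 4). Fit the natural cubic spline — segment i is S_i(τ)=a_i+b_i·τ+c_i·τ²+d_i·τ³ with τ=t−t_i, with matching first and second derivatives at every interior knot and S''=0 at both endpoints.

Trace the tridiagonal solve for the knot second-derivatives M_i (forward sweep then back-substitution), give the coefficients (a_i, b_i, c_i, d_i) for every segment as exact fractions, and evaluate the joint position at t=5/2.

Δ: Δ0=-1, Δ1=-6, Δ2=10
row 1: diag=6, rhs=-30; c'=1/6, d'=-5
row 2: denom=4−1·1/6=23/6; d'=(96−1·-5)/(23/6)=606/23
back: M2=606/23
back: M1=-5−1/6·606/23=-216/23
M: M0=0, M1=-216/23, M2=606/23, M3=0
seg 0: a=3, c=M0/2=0, d=(M1−M0)/(6·2)=-18/23, b=Δ0−h0·(2M0+M1)/6=49/23
seg 1: a=1, c=M1/2=-108/23, d=(M2−M1)/(6·1)=137/23, b=Δ1−h1·(2M1+M2)/6=-167/23
seg 2: a=-5, c=M2/2=303/23, d=(M3−M2)/(6·1)=-101/23, b=Δ2−h2·(2M2+M3)/6=28/23
t_q=5/2 → seg 1, τ=1/2; S=1+-167/23·τ+-108/23·τ²+137/23·τ³=-563/184

  seg 0: a=3 b=49/23 c=0 d=-18/23
  seg 1: a=1 b=-167/23 c=-108/23 d=137/23
  seg 2: a=-5 b=28/23 c=303/23 d=-101/23
S(5/2) = -563/184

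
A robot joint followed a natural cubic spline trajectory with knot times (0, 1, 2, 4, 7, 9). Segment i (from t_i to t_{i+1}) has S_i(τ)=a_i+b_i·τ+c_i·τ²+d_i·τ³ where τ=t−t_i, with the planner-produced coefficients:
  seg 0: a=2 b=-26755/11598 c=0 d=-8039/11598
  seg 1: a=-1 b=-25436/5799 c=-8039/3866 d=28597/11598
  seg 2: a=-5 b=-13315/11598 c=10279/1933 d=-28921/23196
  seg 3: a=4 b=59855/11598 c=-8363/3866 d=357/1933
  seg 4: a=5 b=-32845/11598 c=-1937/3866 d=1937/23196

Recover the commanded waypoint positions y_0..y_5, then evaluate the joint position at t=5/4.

y_0 = S_0(0) = a_0 = 2
y_1 = S_1(0) = a_1 = -1
y_2 = S_2(0) = a_2 = -5
y_3 = S_3(0) = a_3 = 4
y_4 = S_4(0) = a_4 = 5
y_5 = S_4(2) = -2
t_q=5/4 is in segment 1 (τ=1/4); S_1(τ)=-541365/247424

y_0=2 y_1=-1 y_2=-5 y_3=4 y_4=5 y_5=-2
S(5/4) = -541365/247424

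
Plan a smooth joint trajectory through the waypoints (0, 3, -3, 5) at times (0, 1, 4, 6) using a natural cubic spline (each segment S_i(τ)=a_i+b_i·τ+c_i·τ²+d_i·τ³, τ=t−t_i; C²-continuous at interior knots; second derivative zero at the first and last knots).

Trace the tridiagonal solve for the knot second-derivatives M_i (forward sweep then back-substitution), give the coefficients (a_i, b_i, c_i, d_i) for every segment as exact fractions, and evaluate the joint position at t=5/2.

Δ: Δ0=3, Δ1=-2, Δ2=4
row 1: diag=8, rhs=-30; c'=3/8, d'=-15/4
row 2: denom=10−3·3/8=71/8; d'=(36−3·-15/4)/(71/8)=378/71
back: M2=378/71
back: M1=-15/4−3/8·378/71=-408/71
M: M0=0, M1=-408/71, M2=378/71, M3=0
seg 0: a=0, c=M0/2=0, d=(M1−M0)/(6·1)=-68/71, b=Δ0−h0·(2M0+M1)/6=281/71
seg 1: a=3, c=M1/2=-204/71, d=(M2−M1)/(6·3)=131/213, b=Δ1−h1·(2M1+M2)/6=77/71
seg 2: a=-3, c=M2/2=189/71, d=(M3−M2)/(6·2)=-63/142, b=Δ2−h2·(2M2+M3)/6=32/71
t_q=5/2 → seg 1, τ=3/2; S=3+77/71·τ+-204/71·τ²+131/213·τ³=135/568

  seg 0: a=0 b=281/71 c=0 d=-68/71
  seg 1: a=3 b=77/71 c=-204/71 d=131/213
  seg 2: a=-3 b=32/71 c=189/71 d=-63/142
S(5/2) = 135/568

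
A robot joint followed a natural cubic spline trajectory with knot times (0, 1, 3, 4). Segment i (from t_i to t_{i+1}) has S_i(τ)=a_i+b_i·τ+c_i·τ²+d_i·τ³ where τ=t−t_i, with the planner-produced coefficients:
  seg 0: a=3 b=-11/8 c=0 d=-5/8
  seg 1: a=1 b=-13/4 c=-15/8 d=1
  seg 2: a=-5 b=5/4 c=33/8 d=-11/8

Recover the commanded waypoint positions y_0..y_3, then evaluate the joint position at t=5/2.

y_0=3 y_1=1 y_2=-5 y_3=-1
S(5/2) = -151/32

y_0 = S_0(0) = a_0 = 3
y_1 = S_1(0) = a_1 = 1
y_2 = S_2(0) = a_2 = -5
y_3 = S_2(1) = -1
t_q=5/2 is in segment 1 (τ=3/2); S_1(τ)=-151/32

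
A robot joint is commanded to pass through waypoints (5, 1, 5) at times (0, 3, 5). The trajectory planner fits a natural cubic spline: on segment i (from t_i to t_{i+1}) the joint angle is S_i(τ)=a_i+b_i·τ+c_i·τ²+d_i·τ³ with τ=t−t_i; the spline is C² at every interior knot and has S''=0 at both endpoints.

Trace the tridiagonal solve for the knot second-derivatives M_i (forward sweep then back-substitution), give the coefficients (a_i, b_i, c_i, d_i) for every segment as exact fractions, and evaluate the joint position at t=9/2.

Δ: Δ0=-4/3, Δ1=2
row 1: diag=10, rhs=20; c'=1/5, d'=2
back: M1=2
M: M0=0, M1=2, M2=0
seg 0: a=5, c=M0/2=0, d=(M1−M0)/(6·3)=1/9, b=Δ0−h0·(2M0+M1)/6=-7/3
seg 1: a=1, c=M1/2=1, d=(M2−M1)/(6·2)=-1/6, b=Δ1−h1·(2M1+M2)/6=2/3
t_q=9/2 → seg 1, τ=3/2; S=1+2/3·τ+1·τ²+-1/6·τ³=59/16

  seg 0: a=5 b=-7/3 c=0 d=1/9
  seg 1: a=1 b=2/3 c=1 d=-1/6
S(9/2) = 59/16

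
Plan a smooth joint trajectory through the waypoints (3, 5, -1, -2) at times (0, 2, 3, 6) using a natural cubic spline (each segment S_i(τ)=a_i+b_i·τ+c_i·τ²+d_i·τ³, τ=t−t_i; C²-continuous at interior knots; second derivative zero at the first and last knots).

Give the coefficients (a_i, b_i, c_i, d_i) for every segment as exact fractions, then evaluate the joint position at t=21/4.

  seg 0: a=3 b=511/141 c=0 d=-185/282
  seg 1: a=5 b=-599/141 c=-185/47 d=308/141
  seg 2: a=-1 b=-785/141 c=123/47 d=-41/141
S(21/4) = -10799/3008

Δ: Δ0=1, Δ1=-6, Δ2=-1/3
row 1: diag=6, rhs=-42; c'=1/6, d'=-7
row 2: denom=8−1·1/6=47/6; d'=(34−1·-7)/(47/6)=246/47
back: M2=246/47
back: M1=-7−1/6·246/47=-370/47
M: M0=0, M1=-370/47, M2=246/47, M3=0
seg 0: a=3, c=M0/2=0, d=(M1−M0)/(6·2)=-185/282, b=Δ0−h0·(2M0+M1)/6=511/141
seg 1: a=5, c=M1/2=-185/47, d=(M2−M1)/(6·1)=308/141, b=Δ1−h1·(2M1+M2)/6=-599/141
seg 2: a=-1, c=M2/2=123/47, d=(M3−M2)/(6·3)=-41/141, b=Δ2−h2·(2M2+M3)/6=-785/141
t_q=21/4 → seg 2, τ=9/4; S=-1+-785/141·τ+123/47·τ²+-41/141·τ³=-10799/3008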